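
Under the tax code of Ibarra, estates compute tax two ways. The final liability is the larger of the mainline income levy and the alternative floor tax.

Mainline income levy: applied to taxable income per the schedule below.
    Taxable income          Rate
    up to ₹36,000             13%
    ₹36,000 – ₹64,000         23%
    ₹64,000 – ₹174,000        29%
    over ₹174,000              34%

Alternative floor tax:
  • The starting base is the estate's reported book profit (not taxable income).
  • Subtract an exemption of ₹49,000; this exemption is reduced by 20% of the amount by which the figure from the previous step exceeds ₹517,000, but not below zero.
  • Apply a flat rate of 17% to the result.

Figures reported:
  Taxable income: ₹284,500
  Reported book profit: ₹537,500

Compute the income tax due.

Mainline income levy:
  ₹36,000 × 13% = ₹4,680
  ₹28,000 × 23% = ₹6,440
  ₹110,000 × 29% = ₹31,900
  ₹110,500 × 34% = ₹37,570
  → ₹80,590

Alternative floor tax:
  Base (reported book profit): ₹537,500
  Exemption: ₹49,000 − 20% × (₹537,500 − ₹517,000) = ₹49,000 − ₹4,100 = ₹44,900
  Base: ₹537,500 − ₹44,900 = ₹492,600
  ₹492,600 × 17% = ₹83,742

₹83,742 > ₹80,590, so the alternative floor tax is the binding amount.

₹83,742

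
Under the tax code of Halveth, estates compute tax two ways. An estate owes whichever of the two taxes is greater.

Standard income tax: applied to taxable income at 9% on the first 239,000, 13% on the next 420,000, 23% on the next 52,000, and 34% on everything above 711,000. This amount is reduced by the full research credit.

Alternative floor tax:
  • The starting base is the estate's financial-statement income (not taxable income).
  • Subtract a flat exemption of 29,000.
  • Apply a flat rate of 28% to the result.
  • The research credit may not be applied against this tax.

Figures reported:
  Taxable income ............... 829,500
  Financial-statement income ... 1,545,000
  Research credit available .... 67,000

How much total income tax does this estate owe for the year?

424,480

Alternative floor tax:
  Base (financial-statement income): 1,545,000
  Less exemption 29,000 → base 1,516,000
  1,516,000 × 28% = 424,480

Standard income tax:
  239,000 × 9% = 21,510
  420,000 × 13% = 54,600
  52,000 × 23% = 11,960
  118,500 × 34% = 40,290
  → 128,360
  Less research credit 67,000 → 61,360

424,480 > 61,360, so the alternative floor tax is the binding amount.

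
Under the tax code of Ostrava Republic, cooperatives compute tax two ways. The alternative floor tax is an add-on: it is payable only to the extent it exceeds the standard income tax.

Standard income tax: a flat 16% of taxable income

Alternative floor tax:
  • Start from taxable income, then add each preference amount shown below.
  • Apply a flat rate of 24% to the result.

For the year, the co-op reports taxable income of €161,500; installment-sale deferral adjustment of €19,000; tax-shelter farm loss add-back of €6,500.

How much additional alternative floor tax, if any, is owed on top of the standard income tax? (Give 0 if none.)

Standard income tax:
  €161,500 × 16% = €25,840

Alternative floor tax:
  Adjusted income: €161,500 + €19,000 + €6,500 = €187,000
  €187,000 × 24% = €44,880

Excess of alternative floor tax over standard income tax: €44,880 − €25,840 = €19,040.

€19,040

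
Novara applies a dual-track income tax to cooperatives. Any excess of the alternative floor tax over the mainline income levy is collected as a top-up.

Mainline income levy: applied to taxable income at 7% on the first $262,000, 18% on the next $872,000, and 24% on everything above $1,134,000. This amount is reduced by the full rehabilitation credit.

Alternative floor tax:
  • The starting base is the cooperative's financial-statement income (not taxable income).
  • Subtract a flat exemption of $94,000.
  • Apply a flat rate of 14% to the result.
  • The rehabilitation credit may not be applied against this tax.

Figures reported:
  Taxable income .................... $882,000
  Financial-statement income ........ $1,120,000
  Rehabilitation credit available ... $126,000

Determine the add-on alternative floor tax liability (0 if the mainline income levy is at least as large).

Alternative floor tax:
  Base (financial-statement income): $1,120,000
  Less exemption $94,000 → base $1,026,000
  $1,026,000 × 14% = $143,640

Mainline income levy:
  $262,000 × 7% = $18,340
  $620,000 × 18% = $111,600
  → $129,940
  Less rehabilitation credit $126,000 → $3,940

Excess of alternative floor tax over mainline income levy: $143,640 − $3,940 = $139,700.

$139,700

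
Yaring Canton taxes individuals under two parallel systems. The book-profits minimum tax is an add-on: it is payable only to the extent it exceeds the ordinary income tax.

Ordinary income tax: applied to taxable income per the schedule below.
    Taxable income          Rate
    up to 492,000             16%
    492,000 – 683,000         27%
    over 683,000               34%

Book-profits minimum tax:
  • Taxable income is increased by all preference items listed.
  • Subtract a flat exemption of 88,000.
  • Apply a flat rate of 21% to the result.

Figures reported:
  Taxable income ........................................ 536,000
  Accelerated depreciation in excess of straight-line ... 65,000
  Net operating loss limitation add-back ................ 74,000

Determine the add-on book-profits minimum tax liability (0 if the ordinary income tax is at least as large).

Book-profits minimum tax:
  Adjusted income: 536,000 + 65,000 + 74,000 = 675,000
  Less exemption 88,000 → base 587,000
  587,000 × 21% = 123,270

Ordinary income tax:
  492,000 × 16% = 78,720
  44,000 × 27% = 11,880
  → 90,600

Excess of book-profits minimum tax over ordinary income tax: 123,270 − 90,600 = 32,670.

32,670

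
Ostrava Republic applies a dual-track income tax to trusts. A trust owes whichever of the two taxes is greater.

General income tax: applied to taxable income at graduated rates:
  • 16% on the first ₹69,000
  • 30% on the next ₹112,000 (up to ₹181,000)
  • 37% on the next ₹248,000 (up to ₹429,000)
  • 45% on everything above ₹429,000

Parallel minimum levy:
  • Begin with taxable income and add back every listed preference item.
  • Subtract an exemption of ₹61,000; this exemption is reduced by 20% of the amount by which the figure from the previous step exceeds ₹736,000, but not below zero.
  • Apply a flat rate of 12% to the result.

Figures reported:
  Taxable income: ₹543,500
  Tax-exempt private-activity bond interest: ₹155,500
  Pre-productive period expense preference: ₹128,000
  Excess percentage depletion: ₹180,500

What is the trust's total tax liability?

Parallel minimum levy:
  Adjusted income: ₹543,500 + ₹155,500 + ₹128,000 + ₹180,500 = ₹1,007,500
  Exemption: ₹61,000 − 20% × (₹1,007,500 − ₹736,000) = ₹61,000 − ₹54,300 = ₹6,700
  Base: ₹1,007,500 − ₹6,700 = ₹1,000,800
  ₹1,000,800 × 12% = ₹120,096

General income tax:
  ₹69,000 × 16% = ₹11,040
  ₹112,000 × 30% = ₹33,600
  ₹248,000 × 37% = ₹91,760
  ₹114,500 × 45% = ₹51,525
  → ₹187,925

₹187,925 > ₹120,096, so the general income tax governs.

₹187,925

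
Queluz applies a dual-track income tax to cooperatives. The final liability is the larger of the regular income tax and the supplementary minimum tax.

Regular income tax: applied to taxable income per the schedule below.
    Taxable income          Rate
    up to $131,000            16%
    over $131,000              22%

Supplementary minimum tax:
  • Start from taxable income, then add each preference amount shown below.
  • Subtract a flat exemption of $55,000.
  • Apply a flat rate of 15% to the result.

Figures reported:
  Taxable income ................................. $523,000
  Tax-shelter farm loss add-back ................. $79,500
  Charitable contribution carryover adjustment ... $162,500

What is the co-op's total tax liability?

$107,200

Supplementary minimum tax:
  Adjusted income: $523,000 + $79,500 + $162,500 = $765,000
  Less exemption $55,000 → base $710,000
  $710,000 × 15% = $106,500

Regular income tax:
  $131,000 × 16% = $20,960
  $392,000 × 22% = $86,240
  → $107,200

$107,200 > $106,500, so the regular income tax governs.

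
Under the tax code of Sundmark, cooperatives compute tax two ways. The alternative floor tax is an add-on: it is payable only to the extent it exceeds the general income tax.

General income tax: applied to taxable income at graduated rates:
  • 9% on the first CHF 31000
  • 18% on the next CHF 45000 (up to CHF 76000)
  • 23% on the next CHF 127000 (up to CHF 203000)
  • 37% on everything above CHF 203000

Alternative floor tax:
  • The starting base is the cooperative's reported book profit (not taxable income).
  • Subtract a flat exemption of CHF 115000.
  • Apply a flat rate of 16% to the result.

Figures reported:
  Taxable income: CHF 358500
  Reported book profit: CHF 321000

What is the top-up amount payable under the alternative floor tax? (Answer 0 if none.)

CHF 0

Alternative floor tax:
  Base (reported book profit): CHF 321000
  Less exemption CHF 115000 → base CHF 206000
  CHF 206000 × 16% = CHF 32960

General income tax:
  CHF 31000 × 9% = CHF 2790
  CHF 45000 × 18% = CHF 8100
  CHF 127000 × 23% = CHF 29210
  CHF 155500 × 37% = CHF 57535
  → CHF 97635

CHF 32960 ≤ CHF 97635, so no add-on is due.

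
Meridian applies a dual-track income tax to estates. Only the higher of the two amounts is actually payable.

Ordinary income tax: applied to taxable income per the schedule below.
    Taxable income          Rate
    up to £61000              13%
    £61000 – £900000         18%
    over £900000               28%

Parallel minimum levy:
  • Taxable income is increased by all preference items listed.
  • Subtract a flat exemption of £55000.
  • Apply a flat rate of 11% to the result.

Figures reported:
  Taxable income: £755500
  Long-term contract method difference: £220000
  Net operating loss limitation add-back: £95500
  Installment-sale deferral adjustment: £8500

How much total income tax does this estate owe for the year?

£132940

Parallel minimum levy:
  Adjusted income: £755500 + £220000 + £95500 + £8500 = £1079500
  Less exemption £55000 → base £1024500
  £1024500 × 11% = £112695

Ordinary income tax:
  £61000 × 13% = £7930
  £694500 × 18% = £125010
  → £132940

£132940 > £112695, so the ordinary income tax governs.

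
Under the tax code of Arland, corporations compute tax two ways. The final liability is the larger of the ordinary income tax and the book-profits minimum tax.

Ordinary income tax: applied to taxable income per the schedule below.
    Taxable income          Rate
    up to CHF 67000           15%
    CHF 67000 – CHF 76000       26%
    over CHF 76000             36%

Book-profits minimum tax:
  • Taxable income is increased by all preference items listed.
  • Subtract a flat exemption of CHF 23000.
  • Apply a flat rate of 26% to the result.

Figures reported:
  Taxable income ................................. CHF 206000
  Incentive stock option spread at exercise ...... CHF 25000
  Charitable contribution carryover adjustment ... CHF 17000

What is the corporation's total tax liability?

CHF 59190

Book-profits minimum tax:
  Adjusted income: CHF 206000 + CHF 25000 + CHF 17000 = CHF 248000
  Less exemption CHF 23000 → base CHF 225000
  CHF 225000 × 26% = CHF 58500

Ordinary income tax:
  CHF 67000 × 15% = CHF 10050
  CHF 9000 × 26% = CHF 2340
  CHF 130000 × 36% = CHF 46800
  → CHF 59190

CHF 59190 > CHF 58500, so the ordinary income tax governs.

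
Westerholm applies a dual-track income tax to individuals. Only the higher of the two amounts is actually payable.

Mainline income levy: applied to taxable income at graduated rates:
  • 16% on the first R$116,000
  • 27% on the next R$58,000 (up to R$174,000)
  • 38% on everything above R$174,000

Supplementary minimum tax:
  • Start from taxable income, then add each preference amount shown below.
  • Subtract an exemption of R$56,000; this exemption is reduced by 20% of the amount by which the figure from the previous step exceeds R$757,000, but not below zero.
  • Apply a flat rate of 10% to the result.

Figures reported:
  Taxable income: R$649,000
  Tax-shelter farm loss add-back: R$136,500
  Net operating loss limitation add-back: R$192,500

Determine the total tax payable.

R$214,720

Mainline income levy:
  R$116,000 × 16% = R$18,560
  R$58,000 × 27% = R$15,660
  R$475,000 × 38% = R$180,500
  → R$214,720

Supplementary minimum tax:
  Adjusted income: R$649,000 + R$136,500 + R$192,500 = R$978,000
  Exemption: R$56,000 − 20% × (R$978,000 − R$757,000) = R$56,000 − R$44,200 = R$11,800
  Base: R$978,000 − R$11,800 = R$966,200
  R$966,200 × 10% = R$96,620

R$214,720 > R$96,620, so the mainline income levy governs.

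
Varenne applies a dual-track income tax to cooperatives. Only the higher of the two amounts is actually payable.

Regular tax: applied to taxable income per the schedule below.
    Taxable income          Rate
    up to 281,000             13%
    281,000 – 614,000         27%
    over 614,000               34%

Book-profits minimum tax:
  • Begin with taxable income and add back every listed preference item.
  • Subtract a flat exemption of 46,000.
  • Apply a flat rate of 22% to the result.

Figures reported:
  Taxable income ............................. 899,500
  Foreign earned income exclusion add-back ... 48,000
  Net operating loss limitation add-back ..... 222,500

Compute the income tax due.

Book-profits minimum tax:
  Adjusted income: 899,500 + 48,000 + 222,500 = 1,170,000
  Less exemption 46,000 → base 1,124,000
  1,124,000 × 22% = 247,280

Regular tax:
  281,000 × 13% = 36,530
  333,000 × 27% = 89,910
  285,500 × 34% = 97,070
  → 223,510

247,280 > 223,510, so the book-profits minimum tax is the binding amount.

247,280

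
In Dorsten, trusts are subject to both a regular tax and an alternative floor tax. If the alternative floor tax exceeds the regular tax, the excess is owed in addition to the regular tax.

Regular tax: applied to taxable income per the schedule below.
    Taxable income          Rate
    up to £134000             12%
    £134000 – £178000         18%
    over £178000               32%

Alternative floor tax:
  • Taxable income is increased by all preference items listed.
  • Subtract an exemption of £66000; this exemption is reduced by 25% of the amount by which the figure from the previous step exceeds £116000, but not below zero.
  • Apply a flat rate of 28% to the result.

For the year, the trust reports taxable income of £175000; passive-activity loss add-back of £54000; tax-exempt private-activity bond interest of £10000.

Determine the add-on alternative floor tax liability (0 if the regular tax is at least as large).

Regular tax:
  £134000 × 12% = £16080
  £41000 × 18% = £7380
  → £23460

Alternative floor tax:
  Adjusted income: £175000 + £54000 + £10000 = £239000
  Exemption: £66000 − 25% × (£239000 − £116000) = £66000 − £30750 = £35250
  Base: £239000 − £35250 = £203750
  £203750 × 28% = £57050

Excess of alternative floor tax over regular tax: £57050 − £23460 = £33590.

£33590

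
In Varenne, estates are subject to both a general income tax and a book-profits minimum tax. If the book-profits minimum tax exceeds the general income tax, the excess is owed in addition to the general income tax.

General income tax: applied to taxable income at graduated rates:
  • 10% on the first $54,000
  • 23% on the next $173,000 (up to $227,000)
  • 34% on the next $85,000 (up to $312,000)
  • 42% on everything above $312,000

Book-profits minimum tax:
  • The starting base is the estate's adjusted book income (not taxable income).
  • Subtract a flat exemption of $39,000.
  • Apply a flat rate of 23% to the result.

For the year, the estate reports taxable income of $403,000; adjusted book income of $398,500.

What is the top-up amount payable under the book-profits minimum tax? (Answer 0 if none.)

$0

Book-profits minimum tax:
  Base (adjusted book income): $398,500
  Less exemption $39,000 → base $359,500
  $359,500 × 23% = $82,685

General income tax:
  $54,000 × 10% = $5,400
  $173,000 × 23% = $39,790
  $85,000 × 34% = $28,900
  $91,000 × 42% = $38,220
  → $112,310

$82,685 ≤ $112,310, so no add-on is due.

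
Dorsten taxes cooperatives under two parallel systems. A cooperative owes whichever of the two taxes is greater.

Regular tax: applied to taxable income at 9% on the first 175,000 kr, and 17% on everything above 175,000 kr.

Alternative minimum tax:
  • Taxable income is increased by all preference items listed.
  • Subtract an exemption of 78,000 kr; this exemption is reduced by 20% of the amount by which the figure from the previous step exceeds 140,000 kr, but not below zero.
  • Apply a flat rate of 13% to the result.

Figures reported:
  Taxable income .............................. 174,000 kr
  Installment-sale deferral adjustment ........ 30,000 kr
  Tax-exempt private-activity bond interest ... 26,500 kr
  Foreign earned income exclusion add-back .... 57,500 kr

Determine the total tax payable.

31,148 kr

Alternative minimum tax:
  Adjusted income: 174,000 kr + 30,000 kr + 26,500 kr + 57,500 kr = 288,000 kr
  Exemption: 78,000 kr − 20% × (288,000 kr − 140,000 kr) = 78,000 kr − 29,600 kr = 48,400 kr
  Base: 288,000 kr − 48,400 kr = 239,600 kr
  239,600 kr × 13% = 31,148 kr

Regular tax:
  174,000 kr × 9% = 15,660 kr

31,148 kr > 15,660 kr, so the alternative minimum tax is the binding amount.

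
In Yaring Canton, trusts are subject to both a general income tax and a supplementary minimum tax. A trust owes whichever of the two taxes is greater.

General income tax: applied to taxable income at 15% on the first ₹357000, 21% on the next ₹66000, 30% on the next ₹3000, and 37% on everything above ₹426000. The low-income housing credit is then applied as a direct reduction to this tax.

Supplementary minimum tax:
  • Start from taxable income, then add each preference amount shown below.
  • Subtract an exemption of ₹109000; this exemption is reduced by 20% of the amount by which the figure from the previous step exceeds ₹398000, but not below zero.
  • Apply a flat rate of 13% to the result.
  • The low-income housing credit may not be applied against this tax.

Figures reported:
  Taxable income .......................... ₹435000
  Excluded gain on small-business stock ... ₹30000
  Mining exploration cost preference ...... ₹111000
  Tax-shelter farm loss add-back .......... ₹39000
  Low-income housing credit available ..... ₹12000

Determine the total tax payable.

Supplementary minimum tax:
  Adjusted income: ₹435000 + ₹30000 + ₹111000 + ₹39000 = ₹615000
  Exemption: ₹109000 − 20% × (₹615000 − ₹398000) = ₹109000 − ₹43400 = ₹65600
  Base: ₹615000 − ₹65600 = ₹549400
  ₹549400 × 13% = ₹71422

General income tax:
  ₹357000 × 15% = ₹53550
  ₹66000 × 21% = ₹13860
  ₹3000 × 30% = ₹900
  ₹9000 × 37% = ₹3330
  → ₹71640
  Less low-income housing credit ₹12000 → ₹59640

₹71422 > ₹59640, so the supplementary minimum tax is the binding amount.

₹71422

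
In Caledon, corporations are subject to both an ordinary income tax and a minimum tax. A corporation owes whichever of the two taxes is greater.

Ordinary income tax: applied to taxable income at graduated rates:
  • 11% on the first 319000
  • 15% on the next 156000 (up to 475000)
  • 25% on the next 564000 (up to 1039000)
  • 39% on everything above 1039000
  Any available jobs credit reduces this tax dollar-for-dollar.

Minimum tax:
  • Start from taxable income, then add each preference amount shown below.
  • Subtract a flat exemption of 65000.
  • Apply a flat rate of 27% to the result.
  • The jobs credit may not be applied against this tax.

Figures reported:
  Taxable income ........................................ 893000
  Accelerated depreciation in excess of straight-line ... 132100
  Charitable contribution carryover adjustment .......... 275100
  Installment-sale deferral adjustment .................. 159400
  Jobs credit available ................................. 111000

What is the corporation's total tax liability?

376542

Minimum tax:
  Adjusted income: 893000 + 132100 + 275100 + 159400 = 1459600
  Less exemption 65000 → base 1394600
  1394600 × 27% = 376542

Ordinary income tax:
  319000 × 11% = 35090
  156000 × 15% = 23400
  418000 × 25% = 104500
  → 162990
  Less jobs credit 111000 → 51990

376542 > 51990, so the minimum tax is the binding amount.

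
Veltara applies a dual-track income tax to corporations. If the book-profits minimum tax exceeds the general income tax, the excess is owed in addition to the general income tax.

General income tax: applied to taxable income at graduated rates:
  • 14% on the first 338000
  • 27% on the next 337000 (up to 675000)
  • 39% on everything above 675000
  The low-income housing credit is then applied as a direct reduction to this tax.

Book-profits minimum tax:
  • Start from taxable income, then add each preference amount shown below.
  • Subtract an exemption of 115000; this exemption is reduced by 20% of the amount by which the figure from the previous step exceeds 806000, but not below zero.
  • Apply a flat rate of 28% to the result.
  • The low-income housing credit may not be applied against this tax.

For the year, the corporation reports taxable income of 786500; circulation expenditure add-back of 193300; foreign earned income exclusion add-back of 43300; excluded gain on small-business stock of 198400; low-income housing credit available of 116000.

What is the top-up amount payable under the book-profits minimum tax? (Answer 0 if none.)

267293

Book-profits minimum tax:
  Adjusted income: 786500 + 193300 + 43300 + 198400 = 1221500
  Exemption: 115000 − 20% × (1221500 − 806000) = 115000 − 83100 = 31900
  Base: 1221500 − 31900 = 1189600
  1189600 × 28% = 333088

General income tax:
  338000 × 14% = 47320
  337000 × 27% = 90990
  111500 × 39% = 43485
  → 181795
  Less low-income housing credit 116000 → 65795

Excess of book-profits minimum tax over general income tax: 333088 − 65795 = 267293.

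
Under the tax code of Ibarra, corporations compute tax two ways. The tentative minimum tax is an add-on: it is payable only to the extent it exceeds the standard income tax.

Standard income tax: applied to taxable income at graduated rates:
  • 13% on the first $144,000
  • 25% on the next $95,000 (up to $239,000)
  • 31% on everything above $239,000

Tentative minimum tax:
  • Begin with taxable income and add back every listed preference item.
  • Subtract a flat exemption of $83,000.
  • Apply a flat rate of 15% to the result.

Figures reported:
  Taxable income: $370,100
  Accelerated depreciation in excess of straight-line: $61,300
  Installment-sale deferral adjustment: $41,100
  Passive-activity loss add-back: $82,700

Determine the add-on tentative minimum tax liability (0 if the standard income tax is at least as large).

Standard income tax:
  $144,000 × 13% = $18,720
  $95,000 × 25% = $23,750
  $131,100 × 31% = $40,641
  → $83,111

Tentative minimum tax:
  Adjusted income: $370,100 + $61,300 + $41,100 + $82,700 = $555,200
  Less exemption $83,000 → base $472,200
  $472,200 × 15% = $70,830

$70,830 ≤ $83,111, so no add-on is due.

$0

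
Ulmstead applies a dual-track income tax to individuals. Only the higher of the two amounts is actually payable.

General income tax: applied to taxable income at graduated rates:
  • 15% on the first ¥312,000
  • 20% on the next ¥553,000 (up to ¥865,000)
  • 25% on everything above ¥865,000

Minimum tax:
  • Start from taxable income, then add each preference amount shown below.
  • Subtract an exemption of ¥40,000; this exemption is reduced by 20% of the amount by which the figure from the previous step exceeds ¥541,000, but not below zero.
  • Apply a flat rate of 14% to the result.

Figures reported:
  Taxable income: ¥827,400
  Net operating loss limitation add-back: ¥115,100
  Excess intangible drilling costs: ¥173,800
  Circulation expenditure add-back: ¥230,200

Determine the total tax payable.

¥188,510

General income tax:
  ¥312,000 × 15% = ¥46,800
  ¥515,400 × 20% = ¥103,080
  → ¥149,880

Minimum tax:
  Adjusted income: ¥827,400 + ¥115,100 + ¥173,800 + ¥230,200 = ¥1,346,500
  Exemption: 20% × (¥1,346,500 − ¥541,000) = ¥161,100 ≥ ¥40,000, so the exemption is fully phased out
  Base: ¥1,346,500 − ¥0 = ¥1,346,500
  ¥1,346,500 × 14% = ¥188,510

¥188,510 > ¥149,880, so the minimum tax is the binding amount.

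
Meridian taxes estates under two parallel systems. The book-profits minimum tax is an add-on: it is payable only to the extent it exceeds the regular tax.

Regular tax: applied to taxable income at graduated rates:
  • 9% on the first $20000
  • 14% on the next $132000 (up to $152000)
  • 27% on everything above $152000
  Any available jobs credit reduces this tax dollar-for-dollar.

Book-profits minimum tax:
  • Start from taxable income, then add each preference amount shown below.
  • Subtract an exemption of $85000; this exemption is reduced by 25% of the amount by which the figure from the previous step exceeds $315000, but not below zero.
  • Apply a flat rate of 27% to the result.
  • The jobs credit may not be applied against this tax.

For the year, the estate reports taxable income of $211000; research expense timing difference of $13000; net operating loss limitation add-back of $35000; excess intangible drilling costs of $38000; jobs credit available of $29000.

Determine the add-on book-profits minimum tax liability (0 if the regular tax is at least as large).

$50030

Book-profits minimum tax:
  Adjusted income: $211000 + $13000 + $35000 + $38000 = $297000
  Exemption: $297000 ≤ $315000, so full $85000 applies
  Base: $297000 − $85000 = $212000
  $212000 × 27% = $57240

Regular tax:
  $20000 × 9% = $1800
  $132000 × 14% = $18480
  $59000 × 27% = $15930
  → $36210
  Less jobs credit $29000 → $7210

Excess of book-profits minimum tax over regular tax: $57240 − $7210 = $50030.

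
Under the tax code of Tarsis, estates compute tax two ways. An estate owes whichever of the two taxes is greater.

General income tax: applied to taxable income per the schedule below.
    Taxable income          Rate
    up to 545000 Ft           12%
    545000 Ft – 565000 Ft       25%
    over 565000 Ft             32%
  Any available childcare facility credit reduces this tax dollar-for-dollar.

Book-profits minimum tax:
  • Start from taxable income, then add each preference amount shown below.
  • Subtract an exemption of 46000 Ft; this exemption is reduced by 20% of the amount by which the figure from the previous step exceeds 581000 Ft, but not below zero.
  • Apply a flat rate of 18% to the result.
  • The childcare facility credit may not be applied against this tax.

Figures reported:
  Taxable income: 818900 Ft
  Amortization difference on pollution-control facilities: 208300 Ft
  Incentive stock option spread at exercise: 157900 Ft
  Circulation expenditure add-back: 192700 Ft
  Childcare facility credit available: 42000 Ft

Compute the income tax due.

248004 Ft

General income tax:
  545000 Ft × 12% = 65400 Ft
  20000 Ft × 25% = 5000 Ft
  253900 Ft × 32% = 81248 Ft
  → 151648 Ft
  Less childcare facility credit 42000 Ft → 109648 Ft

Book-profits minimum tax:
  Adjusted income: 818900 Ft + 208300 Ft + 157900 Ft + 192700 Ft = 1377800 Ft
  Exemption: 20% × (1377800 Ft − 581000 Ft) = 159360 Ft ≥ 46000 Ft, so the exemption is fully phased out
  Base: 1377800 Ft − 0 Ft = 1377800 Ft
  1377800 Ft × 18% = 248004 Ft

248004 Ft > 109648 Ft, so the book-profits minimum tax is the binding amount.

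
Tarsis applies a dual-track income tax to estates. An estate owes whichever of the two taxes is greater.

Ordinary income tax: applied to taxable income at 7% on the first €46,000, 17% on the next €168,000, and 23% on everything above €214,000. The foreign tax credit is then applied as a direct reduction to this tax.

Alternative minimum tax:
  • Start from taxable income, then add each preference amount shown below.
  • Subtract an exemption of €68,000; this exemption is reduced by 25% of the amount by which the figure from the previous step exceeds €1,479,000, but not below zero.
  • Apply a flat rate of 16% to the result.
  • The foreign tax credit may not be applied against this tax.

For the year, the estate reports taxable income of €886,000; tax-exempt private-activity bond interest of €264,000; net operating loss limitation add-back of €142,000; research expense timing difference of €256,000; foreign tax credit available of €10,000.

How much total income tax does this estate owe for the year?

€239,560

Ordinary income tax:
  €46,000 × 7% = €3,220
  €168,000 × 17% = €28,560
  €672,000 × 23% = €154,560
  → €186,340
  Less foreign tax credit €10,000 → €176,340

Alternative minimum tax:
  Adjusted income: €886,000 + €264,000 + €142,000 + €256,000 = €1,548,000
  Exemption: €68,000 − 25% × (€1,548,000 − €1,479,000) = €68,000 − €17,250 = €50,750
  Base: €1,548,000 − €50,750 = €1,497,250
  €1,497,250 × 16% = €239,560

€239,560 > €176,340, so the alternative minimum tax is the binding amount.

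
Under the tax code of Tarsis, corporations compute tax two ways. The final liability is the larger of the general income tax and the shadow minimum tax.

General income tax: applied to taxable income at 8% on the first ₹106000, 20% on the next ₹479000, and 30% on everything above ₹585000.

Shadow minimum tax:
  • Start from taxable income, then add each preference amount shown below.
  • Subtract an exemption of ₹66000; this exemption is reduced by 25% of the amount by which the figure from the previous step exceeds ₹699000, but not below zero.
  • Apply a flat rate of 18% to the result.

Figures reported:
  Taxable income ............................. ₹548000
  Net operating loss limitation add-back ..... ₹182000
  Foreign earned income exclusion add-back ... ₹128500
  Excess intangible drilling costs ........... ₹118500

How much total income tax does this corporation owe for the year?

₹175860

General income tax:
  ₹106000 × 8% = ₹8480
  ₹442000 × 20% = ₹88400
  → ₹96880

Shadow minimum tax:
  Adjusted income: ₹548000 + ₹182000 + ₹128500 + ₹118500 = ₹977000
  Exemption: 25% × (₹977000 − ₹699000) = ₹69500 ≥ ₹66000, so the exemption is fully phased out
  Base: ₹977000 − ₹0 = ₹977000
  ₹977000 × 18% = ₹175860

₹175860 > ₹96880, so the shadow minimum tax is the binding amount.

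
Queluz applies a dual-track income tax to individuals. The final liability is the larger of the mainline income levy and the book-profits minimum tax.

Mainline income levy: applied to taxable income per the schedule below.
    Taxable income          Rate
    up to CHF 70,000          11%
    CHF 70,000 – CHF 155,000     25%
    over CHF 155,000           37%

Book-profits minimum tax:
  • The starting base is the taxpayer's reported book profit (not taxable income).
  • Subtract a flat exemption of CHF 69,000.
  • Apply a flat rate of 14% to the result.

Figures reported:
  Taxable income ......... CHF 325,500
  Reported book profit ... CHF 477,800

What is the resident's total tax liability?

Book-profits minimum tax:
  Base (reported book profit): CHF 477,800
  Less exemption CHF 69,000 → base CHF 408,800
  CHF 408,800 × 14% = CHF 57,232

Mainline income levy:
  CHF 70,000 × 11% = CHF 7,700
  CHF 85,000 × 25% = CHF 21,250
  CHF 170,500 × 37% = CHF 63,085
  → CHF 92,035

CHF 92,035 > CHF 57,232, so the mainline income levy governs.

CHF 92,035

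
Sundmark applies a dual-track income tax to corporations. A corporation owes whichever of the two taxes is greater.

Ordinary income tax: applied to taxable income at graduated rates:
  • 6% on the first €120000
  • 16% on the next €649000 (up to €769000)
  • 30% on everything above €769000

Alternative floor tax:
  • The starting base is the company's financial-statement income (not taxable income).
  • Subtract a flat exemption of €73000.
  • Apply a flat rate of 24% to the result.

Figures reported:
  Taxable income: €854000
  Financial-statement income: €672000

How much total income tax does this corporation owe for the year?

€143760

Alternative floor tax:
  Base (financial-statement income): €672000
  Less exemption €73000 → base €599000
  €599000 × 24% = €143760

Ordinary income tax:
  €120000 × 6% = €7200
  €649000 × 16% = €103840
  €85000 × 30% = €25500
  → €136540

€143760 > €136540, so the alternative floor tax is the binding amount.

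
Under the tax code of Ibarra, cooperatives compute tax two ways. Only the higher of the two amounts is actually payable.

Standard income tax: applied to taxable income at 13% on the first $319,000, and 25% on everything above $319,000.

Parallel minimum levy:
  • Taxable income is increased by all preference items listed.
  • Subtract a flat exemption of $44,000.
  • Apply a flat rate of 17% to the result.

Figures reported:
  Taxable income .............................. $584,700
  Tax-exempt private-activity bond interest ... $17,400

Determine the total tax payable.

$107,895

Standard income tax:
  $319,000 × 13% = $41,470
  $265,700 × 25% = $66,425
  → $107,895

Parallel minimum levy:
  Adjusted income: $584,700 + $17,400 = $602,100
  Less exemption $44,000 → base $558,100
  $558,100 × 17% = $94,877

$107,895 > $94,877, so the standard income tax governs.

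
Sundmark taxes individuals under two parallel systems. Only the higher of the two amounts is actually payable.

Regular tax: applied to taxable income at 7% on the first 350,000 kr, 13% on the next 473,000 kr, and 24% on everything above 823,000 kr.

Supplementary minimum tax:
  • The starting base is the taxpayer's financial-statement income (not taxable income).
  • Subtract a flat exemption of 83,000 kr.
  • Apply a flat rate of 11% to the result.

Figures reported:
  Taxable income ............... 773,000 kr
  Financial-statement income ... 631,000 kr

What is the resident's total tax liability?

79,490 kr

Regular tax:
  350,000 kr × 7% = 24,500 kr
  423,000 kr × 13% = 54,990 kr
  → 79,490 kr

Supplementary minimum tax:
  Base (financial-statement income): 631,000 kr
  Less exemption 83,000 kr → base 548,000 kr
  548,000 kr × 11% = 60,280 kr

79,490 kr > 60,280 kr, so the regular tax governs.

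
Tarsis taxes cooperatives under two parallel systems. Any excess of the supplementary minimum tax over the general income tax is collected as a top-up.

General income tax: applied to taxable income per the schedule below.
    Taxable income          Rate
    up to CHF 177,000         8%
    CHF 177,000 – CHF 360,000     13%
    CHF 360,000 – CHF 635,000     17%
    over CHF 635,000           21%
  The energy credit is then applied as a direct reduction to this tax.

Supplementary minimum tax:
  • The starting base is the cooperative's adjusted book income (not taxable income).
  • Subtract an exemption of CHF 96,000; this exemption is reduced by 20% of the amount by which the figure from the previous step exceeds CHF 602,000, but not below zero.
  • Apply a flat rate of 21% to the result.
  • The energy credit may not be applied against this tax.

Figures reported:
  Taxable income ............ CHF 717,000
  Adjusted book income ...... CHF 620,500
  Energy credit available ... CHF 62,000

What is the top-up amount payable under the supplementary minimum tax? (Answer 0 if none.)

CHF 71,002

General income tax:
  CHF 177,000 × 8% = CHF 14,160
  CHF 183,000 × 13% = CHF 23,790
  CHF 275,000 × 17% = CHF 46,750
  CHF 82,000 × 21% = CHF 17,220
  → CHF 101,920
  Less energy credit CHF 62,000 → CHF 39,920

Supplementary minimum tax:
  Base (adjusted book income): CHF 620,500
  Exemption: CHF 96,000 − 20% × (CHF 620,500 − CHF 602,000) = CHF 96,000 − CHF 3,700 = CHF 92,300
  Base: CHF 620,500 − CHF 92,300 = CHF 528,200
  CHF 528,200 × 21% = CHF 110,922

Excess of supplementary minimum tax over general income tax: CHF 110,922 − CHF 39,920 = CHF 71,002.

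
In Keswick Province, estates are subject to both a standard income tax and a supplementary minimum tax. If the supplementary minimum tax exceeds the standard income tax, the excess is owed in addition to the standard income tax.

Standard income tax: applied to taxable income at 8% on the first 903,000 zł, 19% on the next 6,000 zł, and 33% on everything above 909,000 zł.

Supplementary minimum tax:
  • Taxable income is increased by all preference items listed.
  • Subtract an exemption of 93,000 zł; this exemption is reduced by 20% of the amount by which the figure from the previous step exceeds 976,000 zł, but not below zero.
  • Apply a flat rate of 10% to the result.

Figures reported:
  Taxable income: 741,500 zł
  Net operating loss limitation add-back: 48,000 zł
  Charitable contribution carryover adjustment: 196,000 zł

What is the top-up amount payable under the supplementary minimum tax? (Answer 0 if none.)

Standard income tax:
  741,500 zł × 8% = 59,320 zł

Supplementary minimum tax:
  Adjusted income: 741,500 zł + 48,000 zł + 196,000 zł = 985,500 zł
  Exemption: 93,000 zł − 20% × (985,500 zł − 976,000 zł) = 93,000 zł − 1,900 zł = 91,100 zł
  Base: 985,500 zł − 91,100 zł = 894,400 zł
  894,400 zł × 10% = 89,440 zł

Excess of supplementary minimum tax over standard income tax: 89,440 zł − 59,320 zł = 30,120 zł.

30,120 zł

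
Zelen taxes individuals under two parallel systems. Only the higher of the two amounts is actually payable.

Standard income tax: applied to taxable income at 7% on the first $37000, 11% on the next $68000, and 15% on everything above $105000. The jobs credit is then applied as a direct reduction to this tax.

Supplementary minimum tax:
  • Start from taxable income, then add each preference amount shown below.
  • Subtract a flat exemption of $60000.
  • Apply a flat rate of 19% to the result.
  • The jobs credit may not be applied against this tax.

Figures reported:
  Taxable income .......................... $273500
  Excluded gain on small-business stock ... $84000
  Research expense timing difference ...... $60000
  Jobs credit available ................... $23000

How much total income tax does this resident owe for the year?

Standard income tax:
  $37000 × 7% = $2590
  $68000 × 11% = $7480
  $168500 × 15% = $25275
  → $35345
  Less jobs credit $23000 → $12345

Supplementary minimum tax:
  Adjusted income: $273500 + $84000 + $60000 = $417500
  Less exemption $60000 → base $357500
  $357500 × 19% = $67925

$67925 > $12345, so the supplementary minimum tax is the binding amount.

$67925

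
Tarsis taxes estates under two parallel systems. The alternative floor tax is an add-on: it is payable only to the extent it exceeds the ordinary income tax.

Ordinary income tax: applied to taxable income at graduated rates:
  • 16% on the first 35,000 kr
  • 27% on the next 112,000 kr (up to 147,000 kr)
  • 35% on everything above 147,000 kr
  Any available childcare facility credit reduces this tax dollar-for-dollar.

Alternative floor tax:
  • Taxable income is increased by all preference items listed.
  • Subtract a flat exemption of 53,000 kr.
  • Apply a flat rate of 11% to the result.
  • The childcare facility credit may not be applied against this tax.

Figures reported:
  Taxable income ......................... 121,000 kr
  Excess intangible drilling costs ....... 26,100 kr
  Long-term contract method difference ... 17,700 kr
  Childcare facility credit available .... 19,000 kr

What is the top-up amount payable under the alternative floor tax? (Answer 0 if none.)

Alternative floor tax:
  Adjusted income: 121,000 kr + 26,100 kr + 17,700 kr = 164,800 kr
  Less exemption 53,000 kr → base 111,800 kr
  111,800 kr × 11% = 12,298 kr

Ordinary income tax:
  35,000 kr × 16% = 5,600 kr
  86,000 kr × 27% = 23,220 kr
  → 28,820 kr
  Less childcare facility credit 19,000 kr → 9,820 kr

Excess of alternative floor tax over ordinary income tax: 12,298 kr − 9,820 kr = 2,478 kr.

2,478 kr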